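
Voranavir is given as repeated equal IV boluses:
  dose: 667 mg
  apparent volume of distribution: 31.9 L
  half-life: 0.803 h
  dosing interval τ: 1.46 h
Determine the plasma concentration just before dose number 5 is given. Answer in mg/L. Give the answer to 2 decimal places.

8.22 mg/L

C₀ per dose = Dose / Vd = 667 / 31.9 = 20.91 mg/L
k = ln2 / t½ = 0.693147 / 0.803 = 0.8632 h⁻¹
Fraction remaining after one interval: r = e^(−kτ) = e^(−0.8632 × 1.46) = 0.2836
Before dose 5, 4 doses have been given (aged 1τ, 2τ, 3τ, 4τ).
C_trough = C₀ × (r + r² + … + r^4) = C₀ × r(1−r^4)/(1−r)
        = 20.91 × 0.2836 × (1 − 0.006469) / (1 − 0.2836) = 8.224 mg/L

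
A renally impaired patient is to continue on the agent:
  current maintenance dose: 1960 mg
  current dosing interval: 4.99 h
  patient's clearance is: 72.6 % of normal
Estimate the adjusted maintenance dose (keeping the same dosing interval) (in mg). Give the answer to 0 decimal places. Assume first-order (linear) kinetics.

To keep the same average steady-state level, dosing rate must scale with clearance.
CL ratio = 72.6 / 100 = 0.7260
New dose (same interval) = 1960 × 0.7260 = 1423 mg

1423 mg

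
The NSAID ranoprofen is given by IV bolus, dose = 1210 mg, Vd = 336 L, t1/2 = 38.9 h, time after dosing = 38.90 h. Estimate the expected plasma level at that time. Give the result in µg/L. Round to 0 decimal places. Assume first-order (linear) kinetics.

C₀ = Dose / Vd = 1210 / 336 = 3.601 mg/L
k = ln2 / t½ = 0.693147 / 38.9 = 0.01782 h⁻¹
t / t½ = 38.90 / 38.9 = 1 half-lives
C = C₀ × (1/2)^1 = 3.601 × 0.5000 = 1.801 mg/L
Convert: 1.801 mg/L × 1000 = 1801 µg/L

1801 µg/L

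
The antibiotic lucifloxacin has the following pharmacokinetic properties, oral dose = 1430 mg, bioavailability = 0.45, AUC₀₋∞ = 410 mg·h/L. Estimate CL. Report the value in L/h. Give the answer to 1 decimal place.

CL = F·Dose / AUC = 0.45 × 1430 / 410 = 1.570 L/h

1.6 L/h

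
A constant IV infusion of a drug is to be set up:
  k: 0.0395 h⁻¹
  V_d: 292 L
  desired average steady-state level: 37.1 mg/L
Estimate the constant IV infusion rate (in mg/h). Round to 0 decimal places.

428 mg/h

CL = k × Vd = 0.03950 × 292 = 11.53 L/h
At steady state, infusion rate R₀ = Css × CL = 37.1 × 11.53 = 427.8 mg/h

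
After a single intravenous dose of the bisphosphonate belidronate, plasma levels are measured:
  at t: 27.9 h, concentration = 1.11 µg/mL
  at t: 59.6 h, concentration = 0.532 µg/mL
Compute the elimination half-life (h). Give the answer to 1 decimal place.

29.9 h

k = ln(C₁/C₂) / (t₂ − t₁) = ln(1.11/0.532) / (59.6 − 27.9)
  = 0.7355 / 31.70 = 0.02320 h⁻¹
t½ = ln2 / k = 0.693147 / 0.02320 = 29.88 h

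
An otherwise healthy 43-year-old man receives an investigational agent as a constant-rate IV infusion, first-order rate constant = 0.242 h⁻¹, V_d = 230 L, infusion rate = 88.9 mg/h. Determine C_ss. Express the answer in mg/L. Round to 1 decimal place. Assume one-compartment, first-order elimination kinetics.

CL = k × Vd = 0.2420 × 230 = 55.66 L/h
At steady state Css = R₀ / CL = 88.9 / 55.66 = 1.597 mg/L

1.6 mg/L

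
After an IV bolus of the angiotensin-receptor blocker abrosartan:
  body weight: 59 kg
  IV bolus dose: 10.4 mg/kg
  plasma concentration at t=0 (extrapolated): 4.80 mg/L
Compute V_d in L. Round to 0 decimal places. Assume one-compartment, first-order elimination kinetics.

128 L

Dose = 10.4 × 59 = 613.6 mg
Vd = Dose / C₀ = 613.6 / 4.80 = 127.8 L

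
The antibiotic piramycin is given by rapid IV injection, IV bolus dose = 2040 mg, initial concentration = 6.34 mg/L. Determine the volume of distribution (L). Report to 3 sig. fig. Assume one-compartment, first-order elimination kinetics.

322 L

Vd = Dose / C₀ = 2040 / 6.34 = 321.8 L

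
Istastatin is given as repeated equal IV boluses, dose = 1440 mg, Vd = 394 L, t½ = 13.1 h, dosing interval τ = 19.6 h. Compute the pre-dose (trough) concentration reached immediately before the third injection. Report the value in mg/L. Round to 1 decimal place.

C₀ per dose = Dose / Vd = 1440 / 394 = 3.655 mg/L
k = ln2 / t½ = 0.693147 / 13.1 = 0.05291 h⁻¹
Fraction remaining after one interval: r = e^(−kτ) = e^(−0.05291 × 19.6) = 0.3545
Before dose 3, 2 doses have been given (aged 1τ, 2τ).
C_trough = C₀ × (r + r²) = 3.655 × (0.3545 + 0.1257) = 1.755 mg/L

1.8 mg/L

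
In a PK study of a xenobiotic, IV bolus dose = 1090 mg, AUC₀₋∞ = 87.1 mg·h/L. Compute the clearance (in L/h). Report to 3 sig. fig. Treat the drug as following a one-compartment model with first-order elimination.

CL = Dose / AUC = 1090 / 87.1 = 12.51 L/h

12.5 L/h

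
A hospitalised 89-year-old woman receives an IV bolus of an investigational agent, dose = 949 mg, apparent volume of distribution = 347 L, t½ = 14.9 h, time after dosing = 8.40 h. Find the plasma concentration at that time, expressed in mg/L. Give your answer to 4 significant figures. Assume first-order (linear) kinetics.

C₀ = Dose / Vd = 949.0 / 347 = 2.735 mg/L
k = ln2 / t½ = 0.693147 / 14.9 = 0.04652 h⁻¹
C = C₀ · e^(−k·t) = 2.735 × e^(−0.04652 × 8.40)
  = 2.735 × 0.6765 = 1.850 mg/L

1.850 mg/L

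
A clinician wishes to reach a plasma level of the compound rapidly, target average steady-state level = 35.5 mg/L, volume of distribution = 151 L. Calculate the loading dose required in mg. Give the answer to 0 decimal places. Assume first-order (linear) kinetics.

5361 mg

LD = Css × Vd = 35.5 × 151 = 5361 mg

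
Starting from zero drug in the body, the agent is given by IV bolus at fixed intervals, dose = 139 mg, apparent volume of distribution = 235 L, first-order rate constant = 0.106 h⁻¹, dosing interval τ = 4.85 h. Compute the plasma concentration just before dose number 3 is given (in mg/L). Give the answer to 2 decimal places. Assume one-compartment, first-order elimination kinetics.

0.57 mg/L

C₀ per dose = Dose / Vd = 139 / 235 = 0.5915 mg/L
Fraction remaining after one interval: r = e^(−kτ) = e^(−0.1060 × 4.85) = 0.5980
Before dose 3, 2 doses have been given (aged 1τ, 2τ).
C_trough = C₀ × (r + r²) = 0.5915 × (0.5980 + 0.3576) = 0.5652 mg/L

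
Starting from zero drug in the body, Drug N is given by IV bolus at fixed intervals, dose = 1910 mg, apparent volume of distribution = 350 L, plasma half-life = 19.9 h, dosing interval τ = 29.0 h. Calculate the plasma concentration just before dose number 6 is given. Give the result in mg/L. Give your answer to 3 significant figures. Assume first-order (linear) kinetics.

3.11 mg/L

C₀ per dose = Dose / Vd = 1910 / 350 = 5.457 mg/L
k = ln2 / t½ = 0.693147 / 19.9 = 0.03483 h⁻¹
Fraction remaining after one interval: r = e^(−kτ) = e^(−0.03483 × 29.0) = 0.3642
Before dose 6, 5 doses have been given (aged 1τ, 2τ, 3τ, 4τ, 5τ).
C_trough = C₀ × (r + r² + … + r^5) = C₀ × r(1−r^5)/(1−r)
        = 5.457 × 0.3642 × (1 − 0.006408) / (1 − 0.3642) = 3.106 mg/L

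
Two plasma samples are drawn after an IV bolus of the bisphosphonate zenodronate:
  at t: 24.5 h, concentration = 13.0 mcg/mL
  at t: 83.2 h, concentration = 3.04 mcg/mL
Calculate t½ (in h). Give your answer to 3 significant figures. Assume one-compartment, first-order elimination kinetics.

28.0 h

k = ln(C₁/C₂) / (t₂ − t₁) = ln(13.0/3.04) / (83.2 − 24.5)
  = 1.453 / 58.70 = 0.02475 h⁻¹
t½ = ln2 / k = 0.693147 / 0.02475 = 28.01 h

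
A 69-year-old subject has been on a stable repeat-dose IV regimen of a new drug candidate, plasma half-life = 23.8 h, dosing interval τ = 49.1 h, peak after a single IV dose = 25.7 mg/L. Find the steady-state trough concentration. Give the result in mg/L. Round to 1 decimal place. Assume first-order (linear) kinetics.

k = ln2 / t½ = 0.693147 / 23.8 = 0.02912 h⁻¹
e^(−kτ) = e^(−0.02912 × 49.1) = 0.2394
Accumulation ratio R = 1 / (1 − e^(−kτ)) = 1 / (1 − 0.2394) = 1.315
Steady-state trough = C₀ × R × e^(−kτ) = 25.7 × 1.315 × 0.2394 = 8.091 mg/L

8.1 mg/L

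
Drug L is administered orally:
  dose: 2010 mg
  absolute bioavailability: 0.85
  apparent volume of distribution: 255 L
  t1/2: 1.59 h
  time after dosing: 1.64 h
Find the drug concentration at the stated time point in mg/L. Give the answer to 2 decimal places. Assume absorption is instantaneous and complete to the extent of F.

Amount reaching circulation = F × Dose = 0.85 × 2010 = 1709 mg
C₀ = F·Dose / Vd = 1709 / 255 = 6.702 mg/L
k = ln2 / t½ = 0.693147 / 1.59 = 0.4359 h⁻¹
C = C₀ · e^(−k·t) = 6.702 × e^(−0.4359 × 1.64)
  = 6.702 × 0.4893 = 3.279 mg/L

3.28 mg/L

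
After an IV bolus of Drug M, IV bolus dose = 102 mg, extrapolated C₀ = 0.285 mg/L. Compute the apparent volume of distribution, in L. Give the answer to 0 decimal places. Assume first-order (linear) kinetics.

Vd = Dose / C₀ = 102.0 / 0.285 = 357.9 L

358 L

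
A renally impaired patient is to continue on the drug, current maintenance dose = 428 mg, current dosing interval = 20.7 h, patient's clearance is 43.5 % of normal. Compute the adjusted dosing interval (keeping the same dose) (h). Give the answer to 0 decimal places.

48 h

To keep the same average steady-state level, dosing rate must scale with clearance.
CL ratio = 43.5 / 100 = 0.4350
New interval (same dose) = 20.7 / 0.4350 = 47.59 h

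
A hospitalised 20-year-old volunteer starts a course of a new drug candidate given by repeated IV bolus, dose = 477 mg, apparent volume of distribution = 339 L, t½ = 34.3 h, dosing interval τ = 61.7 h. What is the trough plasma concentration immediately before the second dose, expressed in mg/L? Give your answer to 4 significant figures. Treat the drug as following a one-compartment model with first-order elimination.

C₀ per dose = Dose / Vd = 477 / 339 = 1.407 mg/L
k = ln2 / t½ = 0.693147 / 34.3 = 0.02021 h⁻¹
Fraction remaining after one interval: r = e^(−kτ) = e^(−0.02021 × 61.7) = 0.2874
Before dose 2, 1 dose has been given (aged 1τ).
C_trough = C₀ × r = 1.407 × 0.2874 = 0.4044 mg/L

0.4044 mg/L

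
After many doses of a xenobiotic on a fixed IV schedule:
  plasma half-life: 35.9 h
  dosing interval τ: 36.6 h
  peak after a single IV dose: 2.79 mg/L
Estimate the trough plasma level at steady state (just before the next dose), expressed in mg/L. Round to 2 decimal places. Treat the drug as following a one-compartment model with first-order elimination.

k = ln2 / t½ = 0.693147 / 35.9 = 0.01931 h⁻¹
e^(−kτ) = e^(−0.01931 × 36.6) = 0.4932
Accumulation ratio R = 1 / (1 − e^(−kτ)) = 1 / (1 − 0.4932) = 1.973
Steady-state trough = C₀ × R × e^(−kτ) = 2.79 × 1.973 × 0.4932 = 2.715 mg/L

2.72 mg/L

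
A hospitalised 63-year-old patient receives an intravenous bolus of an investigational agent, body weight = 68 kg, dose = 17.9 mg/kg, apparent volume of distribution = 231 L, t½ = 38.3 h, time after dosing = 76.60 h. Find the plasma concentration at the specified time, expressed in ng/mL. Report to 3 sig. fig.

1320 ng/mL

Total dose = 17.9 × 68 = 1217 mg
C₀ = Dose / Vd = 1217 / 231 = 5.268 mg/L
k = ln2 / t½ = 0.693147 / 38.3 = 0.01810 h⁻¹
t / t½ = 76.60 / 38.3 = 2 half-lives
C = C₀ × (1/2)^2 = 5.268 × 0.2500 = 1.317 mg/L
Convert: 1.317 mg/L × 1000 = 1317 ng/mL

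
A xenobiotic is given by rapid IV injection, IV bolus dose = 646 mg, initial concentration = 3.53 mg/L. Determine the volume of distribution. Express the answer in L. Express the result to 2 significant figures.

180 L

Vd = Dose / C₀ = 646.0 / 3.53 = 183.0 L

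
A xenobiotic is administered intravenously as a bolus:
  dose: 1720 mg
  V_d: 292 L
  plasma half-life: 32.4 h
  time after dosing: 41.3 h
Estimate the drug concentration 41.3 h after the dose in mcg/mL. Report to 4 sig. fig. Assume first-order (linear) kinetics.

C₀ = Dose / Vd = 1720 / 292 = 5.890 mg/L
k = ln2 / t½ = 0.693147 / 32.4 = 0.02139 h⁻¹
C = C₀ · e^(−k·t) = 5.890 × e^(−0.02139 × 41.3)
  = 5.890 × 0.4134 = 2.435 mg/L
(2.435 mg/L = 2.435 mcg/mL)

2.435 mcg/mL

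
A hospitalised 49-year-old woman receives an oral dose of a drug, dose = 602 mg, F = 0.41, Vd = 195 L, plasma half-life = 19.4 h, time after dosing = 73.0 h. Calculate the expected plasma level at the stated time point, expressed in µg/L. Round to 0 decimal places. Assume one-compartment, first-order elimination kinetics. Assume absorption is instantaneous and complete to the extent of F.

Amount reaching circulation = F × Dose = 0.41 × 602.0 = 246.8 mg
C₀ = F·Dose / Vd = 246.8 / 195 = 1.266 mg/L
k = ln2 / t½ = 0.693147 / 19.4 = 0.03573 h⁻¹
C = C₀ · e^(−k·t) = 1.266 × e^(−0.03573 × 73.0)
  = 1.266 × 0.07366 = 0.09325 mg/L
Convert: 0.09325 mg/L × 1000 = 93.25 µg/L

93 µg/L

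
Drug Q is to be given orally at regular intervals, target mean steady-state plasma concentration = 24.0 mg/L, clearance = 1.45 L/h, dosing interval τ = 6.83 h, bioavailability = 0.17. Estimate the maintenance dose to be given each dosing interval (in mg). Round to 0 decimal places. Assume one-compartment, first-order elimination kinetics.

1398 mg

At steady state, F × (Dose/τ) = Css × CL.
Dose = Css × CL × τ / F = 24.0 × 1.450 × 6.83 / 0.17 = 1398 mg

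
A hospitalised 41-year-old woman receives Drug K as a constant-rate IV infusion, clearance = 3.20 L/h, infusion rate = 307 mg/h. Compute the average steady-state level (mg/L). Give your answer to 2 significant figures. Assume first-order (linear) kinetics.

96 mg/L

At steady state Css = R₀ / CL = 307 / 3.200 = 95.94 mg/L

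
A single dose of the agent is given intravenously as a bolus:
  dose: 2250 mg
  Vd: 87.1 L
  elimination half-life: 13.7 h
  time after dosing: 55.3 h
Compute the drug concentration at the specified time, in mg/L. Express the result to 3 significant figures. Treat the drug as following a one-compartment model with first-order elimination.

C₀ = Dose / Vd = 2250 / 87.1 = 25.83 mg/L
k = ln2 / t½ = 0.693147 / 13.7 = 0.05059 h⁻¹
C = C₀ · e^(−k·t) = 25.83 × e^(−0.05059 × 55.3)
  = 25.83 × 0.06095 = 1.574 mg/L

1.57 mg/L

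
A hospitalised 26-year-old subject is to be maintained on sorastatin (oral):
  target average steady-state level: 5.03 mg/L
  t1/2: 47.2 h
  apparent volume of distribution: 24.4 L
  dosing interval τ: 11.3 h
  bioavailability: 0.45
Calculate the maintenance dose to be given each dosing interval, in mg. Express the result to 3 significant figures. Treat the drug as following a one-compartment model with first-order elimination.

k = ln2 / t½ = 0.693147 / 47.2 = 0.01469 h⁻¹
CL = k × Vd = 0.01469 × 24.4 = 0.3584 L/h
At steady state, F × (Dose/τ) = Css × CL.
Dose = Css × CL × τ / F = 5.03 × 0.3584 × 11.3 / 0.45 = 45.27 mg

45.3 mg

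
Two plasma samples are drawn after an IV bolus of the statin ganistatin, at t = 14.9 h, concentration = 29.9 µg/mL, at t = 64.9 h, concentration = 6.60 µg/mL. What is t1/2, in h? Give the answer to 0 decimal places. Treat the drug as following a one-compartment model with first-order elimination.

23 h

k = ln(C₁/C₂) / (t₂ − t₁) = ln(29.9/6.60) / (64.9 − 14.9)
  = 1.511 / 50.00 = 0.03022 h⁻¹
t½ = ln2 / k = 0.693147 / 0.03022 = 22.94 h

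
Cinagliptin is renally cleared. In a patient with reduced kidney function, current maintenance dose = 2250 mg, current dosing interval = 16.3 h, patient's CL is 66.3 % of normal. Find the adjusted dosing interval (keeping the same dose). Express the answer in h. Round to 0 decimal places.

To keep the same average steady-state level, dosing rate must scale with clearance.
CL ratio = 66.3 / 100 = 0.6630
New interval (same dose) = 16.3 / 0.6630 = 24.59 h

25 h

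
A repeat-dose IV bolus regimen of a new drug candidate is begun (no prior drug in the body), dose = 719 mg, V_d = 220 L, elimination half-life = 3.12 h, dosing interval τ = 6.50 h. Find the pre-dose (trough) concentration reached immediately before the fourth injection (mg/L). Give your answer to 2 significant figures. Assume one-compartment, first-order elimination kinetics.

C₀ per dose = Dose / Vd = 719 / 220 = 3.268 mg/L
k = ln2 / t½ = 0.693147 / 3.12 = 0.2222 h⁻¹
Fraction remaining after one interval: r = e^(−kτ) = e^(−0.2222 × 6.50) = 0.2359
Before dose 4, 3 doses have been given (aged 1τ, 2τ, 3τ).
C_trough = C₀ × (r + r² + … + r^3) = C₀ × r(1−r^3)/(1−r)
        = 3.268 × 0.2359 × (1 − 0.01313) / (1 − 0.2359) = 0.9957 mg/L

1.0 mg/L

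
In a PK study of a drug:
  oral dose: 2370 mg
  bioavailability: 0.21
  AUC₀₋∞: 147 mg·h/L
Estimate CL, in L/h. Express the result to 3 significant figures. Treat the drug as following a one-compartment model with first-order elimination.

3.39 L/h

CL = F·Dose / AUC = 0.21 × 2370 / 147 = 3.386 L/h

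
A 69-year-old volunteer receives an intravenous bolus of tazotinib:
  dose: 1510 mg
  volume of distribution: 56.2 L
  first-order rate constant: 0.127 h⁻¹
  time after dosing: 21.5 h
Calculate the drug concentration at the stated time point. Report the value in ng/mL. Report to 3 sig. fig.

1750 ng/mL

C₀ = Dose / Vd = 1510 / 56.2 = 26.87 mg/L
C = C₀ · e^(−k·t) = 26.87 × e^(−0.1270 × 21.5)
  = 26.87 × 0.06519 = 1.752 mg/L
Convert: 1.752 mg/L × 1000 = 1752 ng/mL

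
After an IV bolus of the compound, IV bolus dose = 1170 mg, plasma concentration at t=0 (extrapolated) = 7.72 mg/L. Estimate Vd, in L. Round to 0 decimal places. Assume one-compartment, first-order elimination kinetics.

152 L

Vd = Dose / C₀ = 1170 / 7.72 = 151.6 L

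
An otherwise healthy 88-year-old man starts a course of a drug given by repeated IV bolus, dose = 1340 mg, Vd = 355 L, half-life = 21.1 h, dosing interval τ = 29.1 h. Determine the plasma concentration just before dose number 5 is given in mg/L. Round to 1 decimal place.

2.3 mg/L

C₀ per dose = Dose / Vd = 1340 / 355 = 3.775 mg/L
k = ln2 / t½ = 0.693147 / 21.1 = 0.03285 h⁻¹
Fraction remaining after one interval: r = e^(−kτ) = e^(−0.03285 × 29.1) = 0.3845
Before dose 5, 4 doses have been given (aged 1τ, 2τ, 3τ, 4τ).
C_trough = C₀ × (r + r² + … + r^4) = C₀ × r(1−r^4)/(1−r)
        = 3.775 × 0.3845 × (1 − 0.02186) / (1 − 0.3845) = 2.307 mg/L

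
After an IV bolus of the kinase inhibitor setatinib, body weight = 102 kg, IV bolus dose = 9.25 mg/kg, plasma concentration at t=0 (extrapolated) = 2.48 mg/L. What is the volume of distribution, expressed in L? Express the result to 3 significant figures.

Dose = 9.25 × 102 = 943.5 mg
Vd = Dose / C₀ = 943.5 / 2.48 = 380.4 L

380 L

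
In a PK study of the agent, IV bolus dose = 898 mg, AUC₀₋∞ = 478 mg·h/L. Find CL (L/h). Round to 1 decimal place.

CL = Dose / AUC = 898 / 478 = 1.879 L/h

1.9 L/h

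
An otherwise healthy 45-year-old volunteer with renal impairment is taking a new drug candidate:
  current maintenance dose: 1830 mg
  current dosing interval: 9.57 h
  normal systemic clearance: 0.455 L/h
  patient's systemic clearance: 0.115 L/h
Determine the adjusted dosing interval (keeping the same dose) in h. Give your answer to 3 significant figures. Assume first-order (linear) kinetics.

To keep the same average steady-state level, dosing rate must scale with clearance.
CL ratio = 0.115 / 0.455 = 0.2527
New interval (same dose) = 9.57 / 0.2527 = 37.87 h

37.9 h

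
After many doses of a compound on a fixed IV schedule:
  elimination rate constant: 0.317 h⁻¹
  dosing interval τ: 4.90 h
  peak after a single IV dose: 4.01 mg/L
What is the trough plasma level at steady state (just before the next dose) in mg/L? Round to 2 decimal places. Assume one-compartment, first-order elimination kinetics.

e^(−kτ) = e^(−0.3170 × 4.90) = 0.2115
Accumulation ratio R = 1 / (1 − e^(−kτ)) = 1 / (1 − 0.2115) = 1.268
Steady-state trough = C₀ × R × e^(−kτ) = 4.01 × 1.268 × 0.2115 = 1.075 mg/L

1.08 mg/L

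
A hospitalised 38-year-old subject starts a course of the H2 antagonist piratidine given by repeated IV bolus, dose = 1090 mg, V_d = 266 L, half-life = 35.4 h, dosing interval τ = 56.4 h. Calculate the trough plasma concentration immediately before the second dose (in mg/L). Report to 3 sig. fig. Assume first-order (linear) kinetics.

1.36 mg/L

C₀ per dose = Dose / Vd = 1090 / 266 = 4.098 mg/L
k = ln2 / t½ = 0.693147 / 35.4 = 0.01958 h⁻¹
Fraction remaining after one interval: r = e^(−kτ) = e^(−0.01958 × 56.4) = 0.3314
Before dose 2, 1 dose has been given (aged 1τ).
C_trough = C₀ × r = 4.098 × 0.3314 = 1.358 mg/L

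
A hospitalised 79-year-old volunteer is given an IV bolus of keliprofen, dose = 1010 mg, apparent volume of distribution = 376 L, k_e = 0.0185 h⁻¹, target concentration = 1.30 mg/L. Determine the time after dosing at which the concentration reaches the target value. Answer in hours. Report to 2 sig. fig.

39 h

C₀ = Dose / Vd = 1010 / 376 = 2.686 mg/L
t = ln(C₀ / C) / k = ln(2.686 / 1.30) / 0.01850
  = ln(2.066) / 0.01850 = 0.7256 / 0.01850 = 39.22 h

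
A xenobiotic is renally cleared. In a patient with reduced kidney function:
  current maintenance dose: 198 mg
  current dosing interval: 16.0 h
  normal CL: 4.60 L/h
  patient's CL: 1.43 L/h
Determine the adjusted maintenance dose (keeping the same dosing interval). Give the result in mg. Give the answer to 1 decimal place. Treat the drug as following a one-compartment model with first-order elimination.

61.6 mg

To keep the same average steady-state level, dosing rate must scale with clearance.
CL ratio = 1.43 / 4.60 = 0.3109
New dose (same interval) = 198 × 0.3109 = 61.56 mg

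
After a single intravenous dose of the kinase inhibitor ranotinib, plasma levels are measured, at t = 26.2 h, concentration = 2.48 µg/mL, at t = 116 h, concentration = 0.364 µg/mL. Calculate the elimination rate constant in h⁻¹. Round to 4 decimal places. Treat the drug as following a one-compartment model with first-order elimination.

0.0214 h⁻¹

k = ln(C₁/C₂) / (t₂ − t₁) = ln(2.48/0.364) / (116 − 26.2)
  = 1.919 / 89.80 = 0.02137 h⁻¹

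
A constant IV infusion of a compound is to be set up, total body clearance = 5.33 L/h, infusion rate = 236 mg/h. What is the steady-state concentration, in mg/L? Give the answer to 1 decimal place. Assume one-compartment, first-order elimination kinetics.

At steady state Css = R₀ / CL = 236 / 5.330 = 44.28 mg/L

44.3 mg/L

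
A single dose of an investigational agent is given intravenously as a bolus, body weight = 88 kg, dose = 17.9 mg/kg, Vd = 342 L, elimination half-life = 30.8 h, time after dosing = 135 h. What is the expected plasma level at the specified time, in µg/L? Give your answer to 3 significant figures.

Total dose = 17.9 × 88 = 1575 mg
C₀ = Dose / Vd = 1575 / 342 = 4.605 mg/L
k = ln2 / t½ = 0.693147 / 30.8 = 0.02250 h⁻¹
C = C₀ · e^(−k·t) = 4.605 × e^(−0.02250 × 135)
  = 4.605 × 0.04795 = 0.2208 mg/L
Convert: 0.2208 mg/L × 1000 = 220.8 µg/L

221 µg/L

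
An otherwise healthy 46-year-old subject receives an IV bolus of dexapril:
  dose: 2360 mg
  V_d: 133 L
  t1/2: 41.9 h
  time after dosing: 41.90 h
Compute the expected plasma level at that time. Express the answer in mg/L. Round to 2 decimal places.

C₀ = Dose / Vd = 2360 / 133 = 17.74 mg/L
k = ln2 / t½ = 0.693147 / 41.9 = 0.01654 h⁻¹
t / t½ = 41.90 / 41.9 = 1 half-lives
C = C₀ × (1/2)^1 = 17.74 × 0.5000 = 8.870 mg/L

8.87 mg/L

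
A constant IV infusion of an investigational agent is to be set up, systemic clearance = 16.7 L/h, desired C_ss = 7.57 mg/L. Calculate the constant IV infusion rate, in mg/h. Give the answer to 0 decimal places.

126 mg/h

At steady state, infusion rate R₀ = Css × CL = 7.57 × 16.70 = 126.4 mg/h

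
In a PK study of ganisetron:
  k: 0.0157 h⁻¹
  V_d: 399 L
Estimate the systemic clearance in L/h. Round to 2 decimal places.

6.26 L/h

CL = k × Vd = 0.0157 × 399 = 6.264 L/h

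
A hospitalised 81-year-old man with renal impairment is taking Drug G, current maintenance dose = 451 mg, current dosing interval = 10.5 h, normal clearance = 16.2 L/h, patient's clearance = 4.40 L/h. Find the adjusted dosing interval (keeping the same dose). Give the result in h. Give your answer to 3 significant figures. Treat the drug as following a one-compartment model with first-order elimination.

To keep the same average steady-state level, dosing rate must scale with clearance.
CL ratio = 4.40 / 16.2 = 0.2716
New interval (same dose) = 10.5 / 0.2716 = 38.66 h

38.7 h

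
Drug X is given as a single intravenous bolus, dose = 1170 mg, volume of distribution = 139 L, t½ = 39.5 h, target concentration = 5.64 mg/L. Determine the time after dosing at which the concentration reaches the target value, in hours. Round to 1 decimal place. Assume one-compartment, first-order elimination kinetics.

22.8 h

C₀ = Dose / Vd = 1170 / 139 = 8.417 mg/L
k = ln2 / t½ = 0.693147 / 39.5 = 0.01755 h⁻¹
t = ln(C₀ / C) / k = ln(8.417 / 5.64) / 0.01755
  = ln(1.492) / 0.01755 = 0.4001 / 0.01755 = 22.80 h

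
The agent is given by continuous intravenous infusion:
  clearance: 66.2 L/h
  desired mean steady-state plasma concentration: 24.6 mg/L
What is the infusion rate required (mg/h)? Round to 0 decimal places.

At steady state, infusion rate R₀ = Css × CL = 24.6 × 66.20 = 1629 mg/h

1629 mg/h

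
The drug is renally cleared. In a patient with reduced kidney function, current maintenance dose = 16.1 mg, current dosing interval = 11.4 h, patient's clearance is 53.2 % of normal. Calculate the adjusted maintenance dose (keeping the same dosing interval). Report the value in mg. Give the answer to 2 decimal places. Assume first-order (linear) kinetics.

To keep the same average steady-state level, dosing rate must scale with clearance.
CL ratio = 53.2 / 100 = 0.5320
New dose (same interval) = 16.1 × 0.5320 = 8.565 mg

8.57 mg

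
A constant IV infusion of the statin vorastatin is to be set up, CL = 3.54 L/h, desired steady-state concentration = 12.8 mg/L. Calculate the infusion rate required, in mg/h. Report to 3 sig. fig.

45.3 mg/h

At steady state, infusion rate R₀ = Css × CL = 12.8 × 3.540 = 45.31 mg/h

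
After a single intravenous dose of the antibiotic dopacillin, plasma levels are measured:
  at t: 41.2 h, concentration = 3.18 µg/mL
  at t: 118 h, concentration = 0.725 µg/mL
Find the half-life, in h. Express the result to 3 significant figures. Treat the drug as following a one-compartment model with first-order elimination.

36.0 h

k = ln(C₁/C₂) / (t₂ − t₁) = ln(3.18/0.725) / (118 − 41.2)
  = 1.478 / 76.80 = 0.01924 h⁻¹
t½ = ln2 / k = 0.693147 / 0.01924 = 36.03 h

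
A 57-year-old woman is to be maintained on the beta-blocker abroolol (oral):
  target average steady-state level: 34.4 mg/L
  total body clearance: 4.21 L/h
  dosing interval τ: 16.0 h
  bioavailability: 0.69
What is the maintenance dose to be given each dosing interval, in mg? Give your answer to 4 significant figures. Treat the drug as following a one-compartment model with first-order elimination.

At steady state, F × (Dose/τ) = Css × CL.
Dose = Css × CL × τ / F = 34.4 × 4.210 × 16.0 / 0.69 = 3358 mg

3358 mg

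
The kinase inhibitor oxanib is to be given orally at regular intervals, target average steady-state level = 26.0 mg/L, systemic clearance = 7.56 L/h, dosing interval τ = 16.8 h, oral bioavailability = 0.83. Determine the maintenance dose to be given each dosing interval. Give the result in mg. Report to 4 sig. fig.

At steady state, F × (Dose/τ) = Css × CL.
Dose = Css × CL × τ / F = 26.0 × 7.560 × 16.8 / 0.83 = 3979 mg

3979 mg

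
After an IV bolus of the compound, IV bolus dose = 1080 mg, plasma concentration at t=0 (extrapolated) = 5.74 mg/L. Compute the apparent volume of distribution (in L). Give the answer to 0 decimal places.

Vd = Dose / C₀ = 1080 / 5.74 = 188.2 L

188 L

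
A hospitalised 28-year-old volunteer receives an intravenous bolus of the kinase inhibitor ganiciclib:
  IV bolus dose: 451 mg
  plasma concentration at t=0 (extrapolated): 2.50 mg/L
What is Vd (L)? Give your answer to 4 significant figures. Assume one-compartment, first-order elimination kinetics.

180.4 L

Vd = Dose / C₀ = 451.0 / 2.50 = 180.4 L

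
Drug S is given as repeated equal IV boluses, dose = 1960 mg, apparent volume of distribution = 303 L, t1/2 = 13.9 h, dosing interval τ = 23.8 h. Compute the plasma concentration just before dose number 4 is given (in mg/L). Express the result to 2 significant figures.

2.8 mg/L

C₀ per dose = Dose / Vd = 1960 / 303 = 6.469 mg/L
k = ln2 / t½ = 0.693147 / 13.9 = 0.04987 h⁻¹
Fraction remaining after one interval: r = e^(−kτ) = e^(−0.04987 × 23.8) = 0.3052
Before dose 4, 3 doses have been given (aged 1τ, 2τ, 3τ).
C_trough = C₀ × (r + r² + … + r^3) = C₀ × r(1−r^3)/(1−r)
        = 6.469 × 0.3052 × (1 − 0.02843) / (1 − 0.3052) = 2.761 mg/L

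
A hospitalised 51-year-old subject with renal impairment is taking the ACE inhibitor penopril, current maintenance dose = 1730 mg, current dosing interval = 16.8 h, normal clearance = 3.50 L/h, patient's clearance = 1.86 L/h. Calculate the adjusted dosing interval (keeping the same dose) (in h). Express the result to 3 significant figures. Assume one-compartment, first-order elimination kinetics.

31.6 h

To keep the same average steady-state level, dosing rate must scale with clearance.
CL ratio = 1.86 / 3.50 = 0.5314
New interval (same dose) = 16.8 / 0.5314 = 31.61 h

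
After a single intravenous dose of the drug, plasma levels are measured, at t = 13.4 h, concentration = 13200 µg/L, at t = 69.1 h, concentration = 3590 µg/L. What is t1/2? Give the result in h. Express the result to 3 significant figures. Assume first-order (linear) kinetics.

29.7 h

k = ln(C₁/C₂) / (t₂ − t₁) = ln(13200/3590) / (69.1 − 13.4)
  = 1.302 / 55.70 = 0.02338 h⁻¹
t½ = ln2 / k = 0.693147 / 0.02338 = 29.65 h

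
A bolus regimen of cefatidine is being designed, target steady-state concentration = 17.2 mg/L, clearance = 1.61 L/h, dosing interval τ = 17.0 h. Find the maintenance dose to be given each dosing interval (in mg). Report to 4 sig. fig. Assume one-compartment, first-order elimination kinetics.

470.8 mg

At steady state, Dose/τ = Css × CL.
Dose = Css × CL × τ = 17.2 × 1.610 × 17.0 = 470.8 mg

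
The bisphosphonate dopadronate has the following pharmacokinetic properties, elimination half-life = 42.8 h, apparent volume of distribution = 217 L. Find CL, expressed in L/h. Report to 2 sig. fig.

3.5 L/h

k = ln2 / t½ = 0.693147 / 42.8 = 0.01620 h⁻¹
CL = k × Vd = 0.01620 × 217 = 3.515 L/h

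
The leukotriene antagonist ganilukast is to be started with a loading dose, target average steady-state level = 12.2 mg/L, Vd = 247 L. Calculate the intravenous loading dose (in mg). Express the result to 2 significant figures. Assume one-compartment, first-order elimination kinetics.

LD = Css × Vd = 12.2 × 247 = 3013 mg

3000 mg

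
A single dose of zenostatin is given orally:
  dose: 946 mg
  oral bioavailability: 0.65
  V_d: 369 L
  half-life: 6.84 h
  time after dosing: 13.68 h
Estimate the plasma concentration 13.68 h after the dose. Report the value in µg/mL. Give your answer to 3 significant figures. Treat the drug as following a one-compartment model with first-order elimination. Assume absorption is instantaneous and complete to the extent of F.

Amount reaching circulation = F × Dose = 0.65 × 946.0 = 614.9 mg
C₀ = F·Dose / Vd = 614.9 / 369 = 1.666 mg/L
k = ln2 / t½ = 0.693147 / 6.84 = 0.1013 h⁻¹
t / t½ = 13.68 / 6.84 = 2 half-lives
C = C₀ × (1/2)^2 = 1.666 × 0.2500 = 0.4165 mg/L
(0.4165 mg/L = 0.4165 µg/mL)

0.417 µg/mL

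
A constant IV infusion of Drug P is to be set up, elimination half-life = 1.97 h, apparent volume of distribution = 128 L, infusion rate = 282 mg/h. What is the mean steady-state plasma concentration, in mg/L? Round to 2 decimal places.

k = ln2 / t½ = 0.693147 / 1.97 = 0.3519 h⁻¹
CL = k × Vd = 0.3519 × 128 = 45.04 L/h
At steady state Css = R₀ / CL = 282 / 45.04 = 6.261 mg/L

6.26 mg/L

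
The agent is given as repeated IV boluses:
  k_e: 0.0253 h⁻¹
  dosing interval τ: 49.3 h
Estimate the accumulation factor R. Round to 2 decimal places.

e^(−kτ) = e^(−0.02530 × 49.3) = 0.2873
Accumulation ratio R = 1 / (1 − e^(−kτ)) = 1 / (1 − 0.2873) = 1.403

1.40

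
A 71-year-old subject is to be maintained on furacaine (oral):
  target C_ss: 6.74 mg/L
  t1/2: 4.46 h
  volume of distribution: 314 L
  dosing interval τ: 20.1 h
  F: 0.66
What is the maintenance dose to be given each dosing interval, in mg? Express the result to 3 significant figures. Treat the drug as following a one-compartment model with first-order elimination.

k = ln2 / t½ = 0.693147 / 4.46 = 0.1554 h⁻¹
CL = k × Vd = 0.1554 × 314 = 48.80 L/h
At steady state, F × (Dose/τ) = Css × CL.
Dose = Css × CL × τ / F = 6.74 × 48.80 × 20.1 / 0.66 = 10020 mg

10000 mg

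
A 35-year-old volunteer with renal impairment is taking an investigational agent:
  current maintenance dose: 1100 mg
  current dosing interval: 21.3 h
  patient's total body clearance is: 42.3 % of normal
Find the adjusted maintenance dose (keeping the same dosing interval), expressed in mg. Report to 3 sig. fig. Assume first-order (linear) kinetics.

To keep the same average steady-state level, dosing rate must scale with clearance.
CL ratio = 42.3 / 100 = 0.4230
New dose (same interval) = 1100 × 0.4230 = 465.3 mg

465 mg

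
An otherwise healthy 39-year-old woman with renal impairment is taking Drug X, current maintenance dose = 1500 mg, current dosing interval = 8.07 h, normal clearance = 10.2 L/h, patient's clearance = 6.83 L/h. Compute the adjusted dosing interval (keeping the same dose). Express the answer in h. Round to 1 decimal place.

12.1 h

To keep the same average steady-state level, dosing rate must scale with clearance.
CL ratio = 6.83 / 10.2 = 0.6696
New interval (same dose) = 8.07 / 0.6696 = 12.05 h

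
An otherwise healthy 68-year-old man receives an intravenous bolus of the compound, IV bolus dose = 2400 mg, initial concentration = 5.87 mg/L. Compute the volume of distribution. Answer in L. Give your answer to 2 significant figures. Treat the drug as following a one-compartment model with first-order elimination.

410 L

Vd = Dose / C₀ = 2400 / 5.87 = 408.9 L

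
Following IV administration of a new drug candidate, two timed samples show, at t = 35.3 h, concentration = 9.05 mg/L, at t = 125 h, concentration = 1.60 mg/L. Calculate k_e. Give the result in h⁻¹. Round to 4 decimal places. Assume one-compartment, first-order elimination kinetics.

k = ln(C₁/C₂) / (t₂ − t₁) = ln(9.05/1.60) / (125 − 35.3)
  = 1.733 / 89.70 = 0.01932 h⁻¹

0.0193 h⁻¹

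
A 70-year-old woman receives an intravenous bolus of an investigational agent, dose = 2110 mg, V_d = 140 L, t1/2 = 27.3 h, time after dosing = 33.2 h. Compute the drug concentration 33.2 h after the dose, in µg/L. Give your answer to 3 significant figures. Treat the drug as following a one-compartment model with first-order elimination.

C₀ = Dose / Vd = 2110 / 140 = 15.07 mg/L
k = ln2 / t½ = 0.693147 / 27.3 = 0.02539 h⁻¹
C = C₀ · e^(−k·t) = 15.07 × e^(−0.02539 × 33.2)
  = 15.07 × 0.4304 = 6.486 mg/L
Convert: 6.486 mg/L × 1000 = 6486 µg/L

6490 µg/L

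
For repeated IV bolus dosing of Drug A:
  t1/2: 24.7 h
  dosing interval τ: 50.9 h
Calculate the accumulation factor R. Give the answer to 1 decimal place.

1.3

k = ln2 / t½ = 0.693147 / 24.7 = 0.02806 h⁻¹
e^(−kτ) = e^(−0.02806 × 50.9) = 0.2397
Accumulation ratio R = 1 / (1 − e^(−kτ)) = 1 / (1 − 0.2397) = 1.315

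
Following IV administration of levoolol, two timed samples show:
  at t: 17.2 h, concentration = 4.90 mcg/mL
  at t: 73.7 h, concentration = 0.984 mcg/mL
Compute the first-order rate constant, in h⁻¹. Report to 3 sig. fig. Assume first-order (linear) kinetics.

k = ln(C₁/C₂) / (t₂ − t₁) = ln(4.90/0.984) / (73.7 − 17.2)
  = 1.605 / 56.50 = 0.02841 h⁻¹

0.0284 h⁻¹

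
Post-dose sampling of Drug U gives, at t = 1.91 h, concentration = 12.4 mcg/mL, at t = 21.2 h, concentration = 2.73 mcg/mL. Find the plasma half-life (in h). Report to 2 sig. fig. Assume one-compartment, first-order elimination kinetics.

8.8 h

k = ln(C₁/C₂) / (t₂ − t₁) = ln(12.4/2.73) / (21.2 − 1.91)
  = 1.513 / 19.29 = 0.07843 h⁻¹
t½ = ln2 / k = 0.693147 / 0.07843 = 8.838 h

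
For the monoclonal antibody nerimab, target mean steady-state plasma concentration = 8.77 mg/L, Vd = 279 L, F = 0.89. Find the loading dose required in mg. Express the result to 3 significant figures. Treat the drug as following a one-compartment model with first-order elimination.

2750 mg

LD = Css × Vd / F = 8.77 × 279 / 0.89 = 2749 mg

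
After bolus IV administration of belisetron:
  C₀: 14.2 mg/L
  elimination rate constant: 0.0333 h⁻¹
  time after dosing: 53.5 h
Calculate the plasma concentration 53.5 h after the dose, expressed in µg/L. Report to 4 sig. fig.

2391 µg/L

C = C₀ · e^(−k·t) = 14.20 × e^(−0.03330 × 53.5)
  = 14.20 × 0.1684 = 2.391 mg/L
Convert: 2.391 mg/L × 1000 = 2391 µg/L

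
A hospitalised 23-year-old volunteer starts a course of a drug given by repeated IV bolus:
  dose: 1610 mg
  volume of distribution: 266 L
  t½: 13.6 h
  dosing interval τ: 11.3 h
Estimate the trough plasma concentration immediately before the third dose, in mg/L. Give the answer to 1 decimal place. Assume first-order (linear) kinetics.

C₀ per dose = Dose / Vd = 1610 / 266 = 6.053 mg/L
k = ln2 / t½ = 0.693147 / 13.6 = 0.05097 h⁻¹
Fraction remaining after one interval: r = e^(−kτ) = e^(−0.05097 × 11.3) = 0.5622
Before dose 3, 2 doses have been given (aged 1τ, 2τ).
C_trough = C₀ × (r + r²) = 6.053 × (0.5622 + 0.3161) = 5.316 mg/L

5.3 mg/L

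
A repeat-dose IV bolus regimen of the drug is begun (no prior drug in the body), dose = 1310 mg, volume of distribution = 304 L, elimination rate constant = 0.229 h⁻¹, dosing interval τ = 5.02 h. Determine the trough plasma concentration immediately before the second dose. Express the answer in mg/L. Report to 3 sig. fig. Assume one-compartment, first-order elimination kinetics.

C₀ per dose = Dose / Vd = 1310 / 304 = 4.309 mg/L
Fraction remaining after one interval: r = e^(−kτ) = e^(−0.2290 × 5.02) = 0.3168
Before dose 2, 1 dose has been given (aged 1τ).
C_trough = C₀ × r = 4.309 × 0.3168 = 1.365 mg/L

1.37 mg/L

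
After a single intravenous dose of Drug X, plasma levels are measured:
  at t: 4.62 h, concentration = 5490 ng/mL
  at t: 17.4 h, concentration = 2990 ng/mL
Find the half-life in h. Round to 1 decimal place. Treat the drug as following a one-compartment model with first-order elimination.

k = ln(C₁/C₂) / (t₂ − t₁) = ln(5490/2990) / (17.4 − 4.62)
  = 0.6077 / 12.78 = 0.04755 h⁻¹
t½ = ln2 / k = 0.693147 / 0.04755 = 14.58 h

14.6 h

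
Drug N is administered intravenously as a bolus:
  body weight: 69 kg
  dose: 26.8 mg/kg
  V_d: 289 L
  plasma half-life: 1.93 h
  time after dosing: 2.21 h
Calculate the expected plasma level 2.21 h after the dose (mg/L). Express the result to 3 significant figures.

Total dose = 26.8 × 69 = 1849 mg
C₀ = Dose / Vd = 1849 / 289 = 6.398 mg/L
k = ln2 / t½ = 0.693147 / 1.93 = 0.3591 h⁻¹
C = C₀ · e^(−k·t) = 6.398 × e^(−0.3591 × 2.21)
  = 6.398 × 0.4522 = 2.893 mg/L

2.89 mg/L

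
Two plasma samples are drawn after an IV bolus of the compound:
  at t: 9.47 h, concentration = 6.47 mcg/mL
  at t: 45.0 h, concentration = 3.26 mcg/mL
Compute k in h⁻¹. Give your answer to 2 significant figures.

0.019 h⁻¹

k = ln(C₁/C₂) / (t₂ − t₁) = ln(6.47/3.26) / (45.0 − 9.47)
  = 0.6854 / 35.53 = 0.01929 h⁻¹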